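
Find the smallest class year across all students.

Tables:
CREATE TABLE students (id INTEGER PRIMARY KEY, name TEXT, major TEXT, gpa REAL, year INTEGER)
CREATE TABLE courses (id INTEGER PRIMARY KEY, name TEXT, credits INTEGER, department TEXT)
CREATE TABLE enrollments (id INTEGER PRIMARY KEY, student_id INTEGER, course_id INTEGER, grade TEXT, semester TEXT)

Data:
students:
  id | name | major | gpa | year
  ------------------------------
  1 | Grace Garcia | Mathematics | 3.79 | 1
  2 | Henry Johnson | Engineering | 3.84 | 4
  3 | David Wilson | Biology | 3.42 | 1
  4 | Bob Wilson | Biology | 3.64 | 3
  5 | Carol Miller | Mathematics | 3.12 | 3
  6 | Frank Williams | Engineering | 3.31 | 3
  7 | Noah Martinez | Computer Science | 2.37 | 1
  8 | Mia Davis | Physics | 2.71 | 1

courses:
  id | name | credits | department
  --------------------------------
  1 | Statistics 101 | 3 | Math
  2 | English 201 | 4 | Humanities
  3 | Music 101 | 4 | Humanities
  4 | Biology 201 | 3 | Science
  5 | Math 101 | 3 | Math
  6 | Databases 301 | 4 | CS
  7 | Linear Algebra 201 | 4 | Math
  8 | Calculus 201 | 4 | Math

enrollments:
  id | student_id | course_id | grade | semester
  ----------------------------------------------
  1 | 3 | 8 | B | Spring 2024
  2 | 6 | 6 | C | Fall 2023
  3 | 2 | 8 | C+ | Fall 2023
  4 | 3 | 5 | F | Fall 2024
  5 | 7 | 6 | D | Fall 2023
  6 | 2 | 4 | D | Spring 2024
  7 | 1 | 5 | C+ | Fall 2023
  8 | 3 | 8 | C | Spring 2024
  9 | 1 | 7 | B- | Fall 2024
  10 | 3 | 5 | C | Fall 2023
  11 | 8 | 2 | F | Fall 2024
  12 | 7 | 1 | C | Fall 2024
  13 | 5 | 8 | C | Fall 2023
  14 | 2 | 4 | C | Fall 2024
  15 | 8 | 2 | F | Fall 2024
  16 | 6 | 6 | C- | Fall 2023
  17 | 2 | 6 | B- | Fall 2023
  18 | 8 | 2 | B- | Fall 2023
SELECT MIN(year) FROM students

Execution result:
1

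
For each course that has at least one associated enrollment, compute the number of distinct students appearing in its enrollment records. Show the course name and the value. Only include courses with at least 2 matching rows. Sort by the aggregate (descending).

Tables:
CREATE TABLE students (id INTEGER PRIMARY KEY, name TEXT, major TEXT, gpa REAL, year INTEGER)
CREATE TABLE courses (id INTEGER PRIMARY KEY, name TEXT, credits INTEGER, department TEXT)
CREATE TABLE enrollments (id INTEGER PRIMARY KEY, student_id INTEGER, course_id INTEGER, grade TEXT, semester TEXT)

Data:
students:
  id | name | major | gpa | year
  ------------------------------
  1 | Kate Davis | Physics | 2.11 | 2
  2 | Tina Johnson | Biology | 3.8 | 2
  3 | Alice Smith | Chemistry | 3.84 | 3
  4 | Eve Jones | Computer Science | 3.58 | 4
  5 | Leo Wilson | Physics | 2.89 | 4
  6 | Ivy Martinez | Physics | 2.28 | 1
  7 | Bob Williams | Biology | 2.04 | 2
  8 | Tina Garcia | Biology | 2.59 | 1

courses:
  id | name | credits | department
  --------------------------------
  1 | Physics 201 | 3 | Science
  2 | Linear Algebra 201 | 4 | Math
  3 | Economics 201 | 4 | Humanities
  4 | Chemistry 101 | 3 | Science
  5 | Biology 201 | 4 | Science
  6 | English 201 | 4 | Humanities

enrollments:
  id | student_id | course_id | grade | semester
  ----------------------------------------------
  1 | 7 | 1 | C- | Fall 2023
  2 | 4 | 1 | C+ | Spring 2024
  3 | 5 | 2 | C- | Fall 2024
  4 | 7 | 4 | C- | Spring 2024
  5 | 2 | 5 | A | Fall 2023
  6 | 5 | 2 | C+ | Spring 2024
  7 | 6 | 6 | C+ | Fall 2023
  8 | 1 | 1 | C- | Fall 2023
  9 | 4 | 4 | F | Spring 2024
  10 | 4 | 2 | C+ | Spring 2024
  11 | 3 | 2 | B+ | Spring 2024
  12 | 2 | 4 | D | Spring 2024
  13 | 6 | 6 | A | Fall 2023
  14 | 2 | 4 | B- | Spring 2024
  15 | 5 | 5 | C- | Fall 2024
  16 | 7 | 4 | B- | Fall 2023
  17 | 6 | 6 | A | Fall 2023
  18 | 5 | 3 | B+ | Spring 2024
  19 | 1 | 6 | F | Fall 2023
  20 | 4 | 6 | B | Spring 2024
SELECT p.name, COUNT(DISTINCT c.student_id) AS distinct_student_count FROM enrollments c JOIN courses p ON c.course_id = p.id GROUP BY p.id, p.name HAVING COUNT(*) >= 2 ORDER BY distinct_student_count DESC

Execution result:
name | distinct_student_count
Physics 201 | 3
Linear Algebra 201 | 3
Chemistry 101 | 3
English 201 | 3
Biology 201 | 2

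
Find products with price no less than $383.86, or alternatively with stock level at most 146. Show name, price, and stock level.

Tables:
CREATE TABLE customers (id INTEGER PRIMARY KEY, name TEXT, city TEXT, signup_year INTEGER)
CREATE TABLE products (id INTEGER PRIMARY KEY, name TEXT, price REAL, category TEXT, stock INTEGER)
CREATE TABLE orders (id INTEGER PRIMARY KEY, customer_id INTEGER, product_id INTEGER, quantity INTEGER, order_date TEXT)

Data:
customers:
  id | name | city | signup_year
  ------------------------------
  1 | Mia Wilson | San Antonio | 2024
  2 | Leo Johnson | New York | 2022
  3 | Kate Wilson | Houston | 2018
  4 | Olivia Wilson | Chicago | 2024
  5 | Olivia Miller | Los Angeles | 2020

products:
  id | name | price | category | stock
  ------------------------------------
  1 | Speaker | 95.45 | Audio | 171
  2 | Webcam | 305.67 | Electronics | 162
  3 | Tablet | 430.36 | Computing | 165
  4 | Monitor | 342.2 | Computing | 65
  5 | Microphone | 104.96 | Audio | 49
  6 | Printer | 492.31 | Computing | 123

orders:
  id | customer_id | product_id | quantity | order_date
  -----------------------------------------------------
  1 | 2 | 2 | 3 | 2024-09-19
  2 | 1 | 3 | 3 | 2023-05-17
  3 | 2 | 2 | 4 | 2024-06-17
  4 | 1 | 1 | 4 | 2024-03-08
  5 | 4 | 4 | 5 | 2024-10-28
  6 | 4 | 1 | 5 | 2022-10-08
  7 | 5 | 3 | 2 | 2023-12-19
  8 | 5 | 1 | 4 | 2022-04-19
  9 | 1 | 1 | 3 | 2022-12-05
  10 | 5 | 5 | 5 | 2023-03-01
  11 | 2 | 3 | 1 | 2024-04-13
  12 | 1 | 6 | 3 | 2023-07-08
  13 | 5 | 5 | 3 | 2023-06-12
SELECT name, price, stock FROM products WHERE price >= 383.86 OR stock <= 146

Execution result:
name | price | stock
Tablet | 430.36 | 165
Monitor | 342.20 | 65
Microphone | 104.96 | 49
Printer | 492.31 | 123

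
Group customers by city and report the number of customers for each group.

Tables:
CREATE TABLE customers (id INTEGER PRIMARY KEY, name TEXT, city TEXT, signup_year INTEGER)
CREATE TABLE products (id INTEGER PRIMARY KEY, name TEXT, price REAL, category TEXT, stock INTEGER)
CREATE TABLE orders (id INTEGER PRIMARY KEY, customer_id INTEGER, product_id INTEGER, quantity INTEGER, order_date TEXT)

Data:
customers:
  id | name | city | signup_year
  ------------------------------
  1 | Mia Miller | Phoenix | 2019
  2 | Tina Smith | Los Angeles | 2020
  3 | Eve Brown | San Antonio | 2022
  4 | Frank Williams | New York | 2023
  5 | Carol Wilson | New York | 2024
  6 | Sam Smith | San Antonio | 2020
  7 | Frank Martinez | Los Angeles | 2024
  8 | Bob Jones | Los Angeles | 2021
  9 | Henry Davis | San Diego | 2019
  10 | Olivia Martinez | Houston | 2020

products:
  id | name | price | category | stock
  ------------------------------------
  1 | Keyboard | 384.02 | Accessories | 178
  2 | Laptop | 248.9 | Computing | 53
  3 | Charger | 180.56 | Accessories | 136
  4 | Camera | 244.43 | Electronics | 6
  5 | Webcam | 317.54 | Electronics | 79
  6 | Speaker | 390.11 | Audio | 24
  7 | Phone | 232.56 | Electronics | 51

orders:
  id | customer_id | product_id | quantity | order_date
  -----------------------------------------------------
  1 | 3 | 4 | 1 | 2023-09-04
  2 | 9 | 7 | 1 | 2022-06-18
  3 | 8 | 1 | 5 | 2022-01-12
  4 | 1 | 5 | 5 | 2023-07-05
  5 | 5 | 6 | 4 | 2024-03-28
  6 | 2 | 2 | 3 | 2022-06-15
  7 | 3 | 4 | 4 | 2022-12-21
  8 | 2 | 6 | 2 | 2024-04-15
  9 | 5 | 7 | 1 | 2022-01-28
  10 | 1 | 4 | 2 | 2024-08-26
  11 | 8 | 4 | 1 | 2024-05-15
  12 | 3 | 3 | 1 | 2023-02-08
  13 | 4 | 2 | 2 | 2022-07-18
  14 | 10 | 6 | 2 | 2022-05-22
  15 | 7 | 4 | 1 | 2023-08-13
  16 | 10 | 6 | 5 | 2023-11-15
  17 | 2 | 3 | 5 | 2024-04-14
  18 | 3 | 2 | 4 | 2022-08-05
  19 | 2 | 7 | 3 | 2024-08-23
SELECT city, COUNT(*) AS n FROM customers GROUP BY city

Execution result:
city | n
Houston | 1
Los Angeles | 3
New York | 2
Phoenix | 1
San Antonio | 2
San Diego | 1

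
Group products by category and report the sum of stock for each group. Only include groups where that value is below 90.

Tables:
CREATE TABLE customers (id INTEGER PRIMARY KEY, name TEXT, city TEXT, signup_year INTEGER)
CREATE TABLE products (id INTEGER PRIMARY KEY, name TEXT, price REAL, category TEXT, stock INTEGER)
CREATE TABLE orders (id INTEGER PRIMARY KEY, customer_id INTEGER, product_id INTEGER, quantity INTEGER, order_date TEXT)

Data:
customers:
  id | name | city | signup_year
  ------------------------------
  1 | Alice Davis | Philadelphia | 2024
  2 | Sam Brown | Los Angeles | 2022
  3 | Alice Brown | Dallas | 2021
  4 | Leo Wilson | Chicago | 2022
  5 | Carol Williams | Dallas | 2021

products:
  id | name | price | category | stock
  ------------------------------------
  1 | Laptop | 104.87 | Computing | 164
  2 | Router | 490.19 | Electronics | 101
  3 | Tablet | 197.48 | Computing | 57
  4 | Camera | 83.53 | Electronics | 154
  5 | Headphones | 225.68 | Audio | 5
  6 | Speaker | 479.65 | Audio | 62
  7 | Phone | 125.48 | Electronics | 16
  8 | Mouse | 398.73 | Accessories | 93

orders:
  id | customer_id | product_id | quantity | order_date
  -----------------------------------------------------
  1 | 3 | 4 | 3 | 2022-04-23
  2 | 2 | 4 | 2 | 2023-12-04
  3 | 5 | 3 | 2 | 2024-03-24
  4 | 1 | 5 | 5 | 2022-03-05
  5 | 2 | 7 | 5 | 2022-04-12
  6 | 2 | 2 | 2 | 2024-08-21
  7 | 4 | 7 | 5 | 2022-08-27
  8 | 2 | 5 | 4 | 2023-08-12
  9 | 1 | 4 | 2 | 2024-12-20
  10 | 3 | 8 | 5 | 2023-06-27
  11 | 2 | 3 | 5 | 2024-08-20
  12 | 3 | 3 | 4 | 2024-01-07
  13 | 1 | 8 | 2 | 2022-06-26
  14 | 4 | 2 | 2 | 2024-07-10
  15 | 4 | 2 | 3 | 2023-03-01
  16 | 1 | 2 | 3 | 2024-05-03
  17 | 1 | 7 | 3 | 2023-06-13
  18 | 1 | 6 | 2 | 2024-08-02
SELECT category, SUM(stock) AS sum_stock FROM products GROUP BY category HAVING SUM(stock) < 90

Execution result:
category | sum_stock
Audio | 67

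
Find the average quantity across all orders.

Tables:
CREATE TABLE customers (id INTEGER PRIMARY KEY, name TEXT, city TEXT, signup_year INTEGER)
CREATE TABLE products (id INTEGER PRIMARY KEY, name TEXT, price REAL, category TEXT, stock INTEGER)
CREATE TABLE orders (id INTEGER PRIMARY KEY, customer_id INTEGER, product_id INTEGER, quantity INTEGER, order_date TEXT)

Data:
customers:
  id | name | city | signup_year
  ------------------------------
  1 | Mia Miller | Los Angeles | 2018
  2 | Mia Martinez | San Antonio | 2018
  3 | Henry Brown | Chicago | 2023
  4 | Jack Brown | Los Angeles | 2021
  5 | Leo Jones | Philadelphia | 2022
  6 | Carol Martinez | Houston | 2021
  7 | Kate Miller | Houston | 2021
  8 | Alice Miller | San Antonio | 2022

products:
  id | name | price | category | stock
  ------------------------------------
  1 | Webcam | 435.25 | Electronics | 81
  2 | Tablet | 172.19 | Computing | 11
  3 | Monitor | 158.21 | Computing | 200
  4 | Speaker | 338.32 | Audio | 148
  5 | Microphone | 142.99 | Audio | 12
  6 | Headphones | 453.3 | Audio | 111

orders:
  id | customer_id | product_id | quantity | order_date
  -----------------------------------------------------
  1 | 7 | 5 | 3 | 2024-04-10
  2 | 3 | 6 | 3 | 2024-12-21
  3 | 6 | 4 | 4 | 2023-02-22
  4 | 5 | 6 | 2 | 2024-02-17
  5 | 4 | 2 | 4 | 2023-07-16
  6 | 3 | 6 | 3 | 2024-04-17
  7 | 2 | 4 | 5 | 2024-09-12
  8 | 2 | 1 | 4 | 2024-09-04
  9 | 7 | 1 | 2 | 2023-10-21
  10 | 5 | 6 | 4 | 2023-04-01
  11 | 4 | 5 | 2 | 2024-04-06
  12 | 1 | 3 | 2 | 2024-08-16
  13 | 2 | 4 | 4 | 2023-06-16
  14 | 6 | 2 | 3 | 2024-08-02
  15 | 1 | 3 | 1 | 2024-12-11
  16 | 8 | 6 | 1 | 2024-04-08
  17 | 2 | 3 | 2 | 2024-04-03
SELECT AVG(quantity) FROM orders

Execution result:
2.88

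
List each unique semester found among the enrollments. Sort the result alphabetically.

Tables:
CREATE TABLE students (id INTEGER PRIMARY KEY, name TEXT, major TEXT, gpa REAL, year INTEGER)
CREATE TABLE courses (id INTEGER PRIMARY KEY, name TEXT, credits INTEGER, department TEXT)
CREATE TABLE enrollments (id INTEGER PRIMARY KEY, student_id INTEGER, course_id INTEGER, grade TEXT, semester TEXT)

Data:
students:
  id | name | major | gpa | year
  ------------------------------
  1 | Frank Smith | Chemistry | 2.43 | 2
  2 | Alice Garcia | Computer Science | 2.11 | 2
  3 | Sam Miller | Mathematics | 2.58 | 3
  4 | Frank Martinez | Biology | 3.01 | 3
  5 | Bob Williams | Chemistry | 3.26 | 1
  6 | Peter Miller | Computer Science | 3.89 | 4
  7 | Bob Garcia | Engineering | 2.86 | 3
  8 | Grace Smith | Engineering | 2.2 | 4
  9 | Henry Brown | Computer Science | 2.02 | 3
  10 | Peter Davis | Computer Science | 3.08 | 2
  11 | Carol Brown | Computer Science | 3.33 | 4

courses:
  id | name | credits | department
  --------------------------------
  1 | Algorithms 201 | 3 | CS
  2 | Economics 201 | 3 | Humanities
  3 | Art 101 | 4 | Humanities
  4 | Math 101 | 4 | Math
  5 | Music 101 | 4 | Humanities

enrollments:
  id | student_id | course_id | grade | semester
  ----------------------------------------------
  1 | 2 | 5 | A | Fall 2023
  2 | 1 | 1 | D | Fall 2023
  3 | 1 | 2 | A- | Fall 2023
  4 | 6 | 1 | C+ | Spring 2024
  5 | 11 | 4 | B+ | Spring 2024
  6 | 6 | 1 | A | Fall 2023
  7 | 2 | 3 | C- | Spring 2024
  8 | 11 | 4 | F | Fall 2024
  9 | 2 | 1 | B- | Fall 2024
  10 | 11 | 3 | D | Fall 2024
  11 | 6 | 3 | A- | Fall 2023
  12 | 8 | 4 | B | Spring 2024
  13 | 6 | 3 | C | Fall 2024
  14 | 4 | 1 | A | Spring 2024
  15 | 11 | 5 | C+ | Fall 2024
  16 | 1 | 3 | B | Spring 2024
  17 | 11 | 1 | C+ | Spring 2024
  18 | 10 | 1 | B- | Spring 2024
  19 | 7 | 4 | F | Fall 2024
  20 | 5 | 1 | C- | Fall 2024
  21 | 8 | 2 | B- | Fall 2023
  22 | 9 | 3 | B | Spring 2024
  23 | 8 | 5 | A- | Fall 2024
SELECT DISTINCT semester FROM enrollments ORDER BY semester

Execution result:
semester
Fall 2023
Fall 2024
Spring 2024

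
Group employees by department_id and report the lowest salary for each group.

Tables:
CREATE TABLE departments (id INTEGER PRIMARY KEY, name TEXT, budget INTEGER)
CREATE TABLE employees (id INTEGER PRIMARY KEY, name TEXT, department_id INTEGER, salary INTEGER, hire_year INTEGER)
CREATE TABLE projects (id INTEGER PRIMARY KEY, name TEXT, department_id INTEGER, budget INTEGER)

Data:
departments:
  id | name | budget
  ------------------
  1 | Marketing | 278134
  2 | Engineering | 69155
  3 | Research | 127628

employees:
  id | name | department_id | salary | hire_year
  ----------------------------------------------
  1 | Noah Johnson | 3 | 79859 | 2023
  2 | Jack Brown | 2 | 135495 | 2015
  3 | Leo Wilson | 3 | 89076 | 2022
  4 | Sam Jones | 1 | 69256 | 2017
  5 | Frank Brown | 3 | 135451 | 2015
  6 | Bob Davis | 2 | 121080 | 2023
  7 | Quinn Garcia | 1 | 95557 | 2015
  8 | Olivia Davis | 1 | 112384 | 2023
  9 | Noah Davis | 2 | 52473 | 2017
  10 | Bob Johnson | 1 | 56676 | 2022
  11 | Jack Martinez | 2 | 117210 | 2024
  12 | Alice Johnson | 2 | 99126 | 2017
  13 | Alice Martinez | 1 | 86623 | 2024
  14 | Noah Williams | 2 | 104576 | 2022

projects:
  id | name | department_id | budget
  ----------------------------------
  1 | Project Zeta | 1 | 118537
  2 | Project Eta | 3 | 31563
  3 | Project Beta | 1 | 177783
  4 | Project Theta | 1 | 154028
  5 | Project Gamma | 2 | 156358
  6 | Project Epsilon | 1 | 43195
SELECT department_id, MIN(salary) AS min_salary FROM employees GROUP BY department_id

Execution result:
department_id | min_salary
1 | 56676
2 | 52473
3 | 79859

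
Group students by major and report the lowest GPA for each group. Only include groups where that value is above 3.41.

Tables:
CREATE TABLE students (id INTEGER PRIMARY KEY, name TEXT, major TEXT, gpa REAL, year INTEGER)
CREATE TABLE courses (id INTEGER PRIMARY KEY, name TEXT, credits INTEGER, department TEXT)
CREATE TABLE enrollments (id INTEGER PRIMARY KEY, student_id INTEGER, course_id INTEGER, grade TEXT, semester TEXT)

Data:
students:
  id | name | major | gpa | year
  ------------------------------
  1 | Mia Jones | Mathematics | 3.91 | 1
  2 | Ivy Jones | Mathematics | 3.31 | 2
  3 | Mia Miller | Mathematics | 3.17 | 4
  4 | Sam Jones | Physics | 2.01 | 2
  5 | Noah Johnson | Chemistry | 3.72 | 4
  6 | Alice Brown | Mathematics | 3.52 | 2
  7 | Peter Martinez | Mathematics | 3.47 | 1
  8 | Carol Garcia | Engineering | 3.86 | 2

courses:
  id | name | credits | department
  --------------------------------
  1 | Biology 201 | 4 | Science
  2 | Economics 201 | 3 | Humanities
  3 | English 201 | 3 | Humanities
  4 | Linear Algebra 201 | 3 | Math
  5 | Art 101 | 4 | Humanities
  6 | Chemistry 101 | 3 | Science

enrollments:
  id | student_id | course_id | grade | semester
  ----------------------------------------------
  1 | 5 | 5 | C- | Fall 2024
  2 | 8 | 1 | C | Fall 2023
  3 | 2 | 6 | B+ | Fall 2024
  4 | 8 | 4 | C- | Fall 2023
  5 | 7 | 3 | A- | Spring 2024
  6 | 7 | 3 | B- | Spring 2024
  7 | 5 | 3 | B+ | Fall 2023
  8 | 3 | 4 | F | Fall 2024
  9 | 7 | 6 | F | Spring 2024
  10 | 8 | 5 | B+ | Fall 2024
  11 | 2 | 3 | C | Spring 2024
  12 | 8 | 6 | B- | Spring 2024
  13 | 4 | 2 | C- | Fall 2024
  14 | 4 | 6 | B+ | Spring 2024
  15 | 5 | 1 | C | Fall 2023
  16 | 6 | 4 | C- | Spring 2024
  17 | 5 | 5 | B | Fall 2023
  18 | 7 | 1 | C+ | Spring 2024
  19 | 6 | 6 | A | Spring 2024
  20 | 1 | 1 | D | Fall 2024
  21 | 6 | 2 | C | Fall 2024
SELECT major, MIN(gpa) AS min_gpa FROM students GROUP BY major HAVING MIN(gpa) > 3.41

Execution result:
major | min_gpa
Chemistry | 3.72
Engineering | 3.86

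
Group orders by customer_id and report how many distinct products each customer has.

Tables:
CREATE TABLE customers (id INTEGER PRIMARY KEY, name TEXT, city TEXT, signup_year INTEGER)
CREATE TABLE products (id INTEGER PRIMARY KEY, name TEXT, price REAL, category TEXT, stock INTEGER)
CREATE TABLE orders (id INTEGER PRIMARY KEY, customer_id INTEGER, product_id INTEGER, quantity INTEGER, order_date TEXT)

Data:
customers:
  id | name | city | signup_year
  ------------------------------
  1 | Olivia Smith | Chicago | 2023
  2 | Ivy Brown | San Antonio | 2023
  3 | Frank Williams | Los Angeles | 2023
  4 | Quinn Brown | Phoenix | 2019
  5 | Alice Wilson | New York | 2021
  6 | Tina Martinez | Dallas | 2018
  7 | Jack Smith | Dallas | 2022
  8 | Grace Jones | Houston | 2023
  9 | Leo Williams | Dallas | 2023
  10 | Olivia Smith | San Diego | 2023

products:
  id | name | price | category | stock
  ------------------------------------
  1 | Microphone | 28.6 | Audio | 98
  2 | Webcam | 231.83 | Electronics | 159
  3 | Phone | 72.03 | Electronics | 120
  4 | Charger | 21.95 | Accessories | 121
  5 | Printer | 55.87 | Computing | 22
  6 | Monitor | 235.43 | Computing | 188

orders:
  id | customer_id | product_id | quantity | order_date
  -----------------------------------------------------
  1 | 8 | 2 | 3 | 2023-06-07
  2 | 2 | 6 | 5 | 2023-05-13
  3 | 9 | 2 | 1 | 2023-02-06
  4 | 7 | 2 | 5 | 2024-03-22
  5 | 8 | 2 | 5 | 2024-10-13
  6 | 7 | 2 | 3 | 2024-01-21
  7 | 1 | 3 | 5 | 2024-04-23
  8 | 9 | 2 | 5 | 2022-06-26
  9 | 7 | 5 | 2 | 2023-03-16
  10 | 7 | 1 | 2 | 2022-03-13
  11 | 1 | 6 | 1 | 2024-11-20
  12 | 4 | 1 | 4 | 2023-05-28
SELECT customer_id, COUNT(DISTINCT product_id) AS distinct_product_count FROM orders GROUP BY customer_id

Execution result:
customer_id | distinct_product_count
1 | 2
2 | 1
4 | 1
7 | 3
8 | 1
9 | 1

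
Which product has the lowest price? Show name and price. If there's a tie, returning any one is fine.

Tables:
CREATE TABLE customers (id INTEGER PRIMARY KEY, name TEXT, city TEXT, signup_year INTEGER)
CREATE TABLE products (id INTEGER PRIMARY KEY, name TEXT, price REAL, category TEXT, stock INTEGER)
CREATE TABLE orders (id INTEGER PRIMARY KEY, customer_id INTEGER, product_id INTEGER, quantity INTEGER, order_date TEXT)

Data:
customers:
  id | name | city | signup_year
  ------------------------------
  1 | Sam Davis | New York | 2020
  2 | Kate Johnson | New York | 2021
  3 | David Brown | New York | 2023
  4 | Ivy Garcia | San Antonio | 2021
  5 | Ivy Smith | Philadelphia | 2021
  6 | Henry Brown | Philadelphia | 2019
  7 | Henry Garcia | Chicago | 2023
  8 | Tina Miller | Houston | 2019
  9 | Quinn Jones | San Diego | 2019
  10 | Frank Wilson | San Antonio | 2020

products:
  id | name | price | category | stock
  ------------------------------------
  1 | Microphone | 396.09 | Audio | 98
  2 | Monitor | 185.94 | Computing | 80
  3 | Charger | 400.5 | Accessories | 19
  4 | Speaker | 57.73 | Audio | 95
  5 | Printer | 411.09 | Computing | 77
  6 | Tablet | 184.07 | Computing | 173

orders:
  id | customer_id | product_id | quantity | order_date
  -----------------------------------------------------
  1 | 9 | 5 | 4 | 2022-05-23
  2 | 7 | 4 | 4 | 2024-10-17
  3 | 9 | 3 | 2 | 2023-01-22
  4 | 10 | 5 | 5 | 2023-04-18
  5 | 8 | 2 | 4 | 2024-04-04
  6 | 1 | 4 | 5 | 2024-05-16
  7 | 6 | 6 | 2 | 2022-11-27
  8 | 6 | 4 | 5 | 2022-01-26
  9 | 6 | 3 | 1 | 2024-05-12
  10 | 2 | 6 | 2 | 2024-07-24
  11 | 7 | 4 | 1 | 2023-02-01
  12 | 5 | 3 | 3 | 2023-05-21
SELECT name, price FROM products ORDER BY price ASC LIMIT 1

Execution result:
name | price
Speaker | 57.73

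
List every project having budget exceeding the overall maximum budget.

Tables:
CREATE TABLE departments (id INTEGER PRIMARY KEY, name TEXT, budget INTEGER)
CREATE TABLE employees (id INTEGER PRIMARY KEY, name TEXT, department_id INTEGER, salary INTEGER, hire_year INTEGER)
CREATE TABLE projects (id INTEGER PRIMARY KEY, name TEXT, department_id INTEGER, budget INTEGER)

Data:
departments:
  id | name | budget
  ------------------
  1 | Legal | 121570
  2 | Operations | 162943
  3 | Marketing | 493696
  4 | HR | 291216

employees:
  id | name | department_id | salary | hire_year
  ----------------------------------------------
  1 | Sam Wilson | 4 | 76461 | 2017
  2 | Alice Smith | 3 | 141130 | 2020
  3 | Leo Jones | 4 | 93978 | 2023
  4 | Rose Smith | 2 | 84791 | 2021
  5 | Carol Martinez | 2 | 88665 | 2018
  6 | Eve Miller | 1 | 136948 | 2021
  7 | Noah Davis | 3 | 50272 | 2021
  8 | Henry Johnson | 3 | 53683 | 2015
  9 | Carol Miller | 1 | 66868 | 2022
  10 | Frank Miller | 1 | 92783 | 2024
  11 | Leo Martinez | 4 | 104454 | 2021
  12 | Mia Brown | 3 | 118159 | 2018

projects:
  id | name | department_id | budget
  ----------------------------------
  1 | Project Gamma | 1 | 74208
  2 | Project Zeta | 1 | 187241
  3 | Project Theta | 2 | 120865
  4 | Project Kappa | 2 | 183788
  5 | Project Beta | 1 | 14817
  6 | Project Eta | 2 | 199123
SELECT name, budget FROM projects WHERE budget > (SELECT MAX(budget) FROM projects)

Execution result:
(no rows)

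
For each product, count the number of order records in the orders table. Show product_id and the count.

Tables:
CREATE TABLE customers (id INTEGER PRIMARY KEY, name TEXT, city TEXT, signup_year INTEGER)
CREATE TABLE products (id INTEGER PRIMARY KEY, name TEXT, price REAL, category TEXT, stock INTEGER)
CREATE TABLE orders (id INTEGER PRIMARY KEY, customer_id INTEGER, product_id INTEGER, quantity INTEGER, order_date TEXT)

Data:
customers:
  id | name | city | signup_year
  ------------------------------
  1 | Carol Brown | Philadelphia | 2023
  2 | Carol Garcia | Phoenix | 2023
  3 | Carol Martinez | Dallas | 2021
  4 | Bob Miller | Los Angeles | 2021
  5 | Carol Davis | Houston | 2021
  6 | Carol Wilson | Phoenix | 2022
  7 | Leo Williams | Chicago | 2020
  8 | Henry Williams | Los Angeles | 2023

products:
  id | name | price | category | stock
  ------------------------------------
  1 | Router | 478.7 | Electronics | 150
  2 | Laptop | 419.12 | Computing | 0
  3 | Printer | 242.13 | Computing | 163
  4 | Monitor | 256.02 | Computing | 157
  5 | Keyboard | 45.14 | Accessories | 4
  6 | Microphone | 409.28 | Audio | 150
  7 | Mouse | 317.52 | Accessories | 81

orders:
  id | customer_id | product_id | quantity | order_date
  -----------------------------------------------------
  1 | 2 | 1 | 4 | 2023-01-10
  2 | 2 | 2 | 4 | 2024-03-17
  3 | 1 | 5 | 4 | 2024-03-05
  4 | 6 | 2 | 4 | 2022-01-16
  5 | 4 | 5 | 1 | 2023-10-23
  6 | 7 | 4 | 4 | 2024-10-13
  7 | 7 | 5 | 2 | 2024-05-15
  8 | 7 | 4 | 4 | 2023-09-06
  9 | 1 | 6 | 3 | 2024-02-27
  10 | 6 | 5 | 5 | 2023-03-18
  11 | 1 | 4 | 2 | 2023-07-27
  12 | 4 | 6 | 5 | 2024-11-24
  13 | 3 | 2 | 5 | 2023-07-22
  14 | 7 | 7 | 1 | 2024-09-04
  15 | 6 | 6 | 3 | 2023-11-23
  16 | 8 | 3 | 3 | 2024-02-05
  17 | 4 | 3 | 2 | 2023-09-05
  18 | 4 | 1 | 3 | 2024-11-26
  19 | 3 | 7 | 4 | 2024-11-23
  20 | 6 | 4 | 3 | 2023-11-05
SELECT product_id, COUNT(*) AS order_count FROM orders GROUP BY product_id

Execution result:
product_id | order_count
1 | 2
2 | 3
3 | 2
4 | 4
5 | 4
6 | 3
7 | 2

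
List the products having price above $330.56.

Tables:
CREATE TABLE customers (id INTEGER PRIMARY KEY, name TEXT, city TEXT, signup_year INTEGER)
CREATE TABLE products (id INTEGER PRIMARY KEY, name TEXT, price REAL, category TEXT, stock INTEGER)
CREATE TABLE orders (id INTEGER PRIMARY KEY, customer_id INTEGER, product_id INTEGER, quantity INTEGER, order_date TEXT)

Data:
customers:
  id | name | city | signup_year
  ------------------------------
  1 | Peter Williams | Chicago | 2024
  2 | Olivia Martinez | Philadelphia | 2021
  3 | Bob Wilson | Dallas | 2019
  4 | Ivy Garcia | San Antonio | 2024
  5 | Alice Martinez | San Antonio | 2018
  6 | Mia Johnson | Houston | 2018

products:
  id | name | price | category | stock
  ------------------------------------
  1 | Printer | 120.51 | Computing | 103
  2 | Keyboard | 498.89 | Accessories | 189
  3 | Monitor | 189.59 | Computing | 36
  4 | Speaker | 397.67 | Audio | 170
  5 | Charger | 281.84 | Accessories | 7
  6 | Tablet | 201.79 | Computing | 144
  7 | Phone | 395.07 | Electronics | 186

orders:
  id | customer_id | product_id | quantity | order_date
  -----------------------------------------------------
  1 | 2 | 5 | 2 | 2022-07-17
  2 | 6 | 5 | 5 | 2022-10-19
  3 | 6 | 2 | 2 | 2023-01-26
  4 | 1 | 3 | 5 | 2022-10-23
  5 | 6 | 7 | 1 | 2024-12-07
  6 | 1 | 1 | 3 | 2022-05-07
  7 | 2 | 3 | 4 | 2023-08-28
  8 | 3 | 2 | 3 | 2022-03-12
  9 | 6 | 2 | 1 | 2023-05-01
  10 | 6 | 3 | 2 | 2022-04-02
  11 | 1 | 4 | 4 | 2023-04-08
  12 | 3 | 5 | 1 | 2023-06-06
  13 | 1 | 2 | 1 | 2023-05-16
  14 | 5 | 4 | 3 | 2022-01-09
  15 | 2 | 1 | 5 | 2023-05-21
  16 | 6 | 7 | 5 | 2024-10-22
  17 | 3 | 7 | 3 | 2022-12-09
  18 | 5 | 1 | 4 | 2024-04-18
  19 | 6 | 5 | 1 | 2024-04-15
SELECT name, price FROM products WHERE price > 330.56

Execution result:
name | price
Keyboard | 498.89
Speaker | 397.67
Phone | 395.07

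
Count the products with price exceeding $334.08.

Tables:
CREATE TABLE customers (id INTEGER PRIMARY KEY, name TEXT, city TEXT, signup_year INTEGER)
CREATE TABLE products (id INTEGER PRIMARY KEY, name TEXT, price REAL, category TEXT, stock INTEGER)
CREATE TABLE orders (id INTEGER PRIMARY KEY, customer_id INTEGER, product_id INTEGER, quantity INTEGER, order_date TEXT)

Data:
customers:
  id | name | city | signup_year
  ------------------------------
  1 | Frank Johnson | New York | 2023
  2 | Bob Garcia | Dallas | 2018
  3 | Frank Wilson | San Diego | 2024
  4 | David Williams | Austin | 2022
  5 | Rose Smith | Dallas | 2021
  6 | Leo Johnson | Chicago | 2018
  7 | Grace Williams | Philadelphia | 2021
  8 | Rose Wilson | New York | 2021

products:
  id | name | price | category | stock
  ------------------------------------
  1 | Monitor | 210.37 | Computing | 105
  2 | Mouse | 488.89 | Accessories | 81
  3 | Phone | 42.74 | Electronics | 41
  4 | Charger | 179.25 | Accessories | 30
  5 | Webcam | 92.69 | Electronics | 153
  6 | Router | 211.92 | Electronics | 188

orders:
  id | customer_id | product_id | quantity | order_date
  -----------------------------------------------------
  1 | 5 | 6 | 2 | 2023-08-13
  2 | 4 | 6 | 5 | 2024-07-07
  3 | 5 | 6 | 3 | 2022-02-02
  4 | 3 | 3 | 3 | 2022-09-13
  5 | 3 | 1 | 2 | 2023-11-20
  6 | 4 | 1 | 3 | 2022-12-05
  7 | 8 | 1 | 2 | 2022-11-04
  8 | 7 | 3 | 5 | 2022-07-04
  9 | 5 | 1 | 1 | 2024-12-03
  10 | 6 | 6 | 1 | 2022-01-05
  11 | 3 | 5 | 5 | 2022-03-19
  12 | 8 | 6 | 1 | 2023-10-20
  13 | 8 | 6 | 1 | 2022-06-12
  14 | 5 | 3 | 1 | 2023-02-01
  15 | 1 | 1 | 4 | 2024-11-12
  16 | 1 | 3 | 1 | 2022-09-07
SELECT COUNT(*) FROM products WHERE price > 334.08

Execution result:
1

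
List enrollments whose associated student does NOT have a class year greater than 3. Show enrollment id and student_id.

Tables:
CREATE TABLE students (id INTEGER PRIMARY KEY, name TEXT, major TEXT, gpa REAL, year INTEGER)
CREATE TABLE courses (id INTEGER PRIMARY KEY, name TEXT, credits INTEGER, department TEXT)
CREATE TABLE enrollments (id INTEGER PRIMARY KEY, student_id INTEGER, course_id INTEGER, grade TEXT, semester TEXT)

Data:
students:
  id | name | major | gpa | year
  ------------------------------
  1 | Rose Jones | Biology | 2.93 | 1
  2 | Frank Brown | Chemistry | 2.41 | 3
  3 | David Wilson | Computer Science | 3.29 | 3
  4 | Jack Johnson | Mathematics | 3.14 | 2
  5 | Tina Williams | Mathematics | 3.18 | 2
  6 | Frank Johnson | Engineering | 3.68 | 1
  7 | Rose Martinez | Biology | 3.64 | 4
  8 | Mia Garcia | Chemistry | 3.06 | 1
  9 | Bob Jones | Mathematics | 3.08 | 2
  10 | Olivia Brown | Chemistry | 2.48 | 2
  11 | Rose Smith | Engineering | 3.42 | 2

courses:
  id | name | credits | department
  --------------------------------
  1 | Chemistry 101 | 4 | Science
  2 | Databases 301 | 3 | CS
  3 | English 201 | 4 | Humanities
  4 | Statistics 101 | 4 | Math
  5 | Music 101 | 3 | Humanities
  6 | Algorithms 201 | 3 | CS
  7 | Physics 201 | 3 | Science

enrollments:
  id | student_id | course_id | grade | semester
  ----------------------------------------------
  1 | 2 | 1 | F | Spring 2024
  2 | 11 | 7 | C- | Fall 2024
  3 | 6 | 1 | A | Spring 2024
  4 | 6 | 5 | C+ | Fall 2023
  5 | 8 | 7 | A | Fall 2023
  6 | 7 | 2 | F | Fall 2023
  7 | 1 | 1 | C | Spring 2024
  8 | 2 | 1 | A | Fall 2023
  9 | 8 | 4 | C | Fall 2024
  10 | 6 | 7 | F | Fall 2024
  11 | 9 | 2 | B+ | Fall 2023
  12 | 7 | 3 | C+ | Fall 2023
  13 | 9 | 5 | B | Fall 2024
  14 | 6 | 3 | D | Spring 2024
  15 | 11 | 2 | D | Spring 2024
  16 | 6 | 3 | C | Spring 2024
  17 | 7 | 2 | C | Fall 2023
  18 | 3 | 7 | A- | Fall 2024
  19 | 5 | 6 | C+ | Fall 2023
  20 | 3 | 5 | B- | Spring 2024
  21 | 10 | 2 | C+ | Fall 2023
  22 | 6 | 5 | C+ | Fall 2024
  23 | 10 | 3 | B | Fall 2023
SELECT id, student_id FROM enrollments WHERE student_id NOT IN (SELECT id FROM students WHERE year > 3)

Execution result:
id | student_id
1 | 2
2 | 11
3 | 6
4 | 6
5 | 8
7 | 1
8 | 2
9 | 8
10 | 6
11 | 9
13 | 9
14 | 6
15 | 11
16 | 6
18 | 3
19 | 5
20 | 3
21 | 10
22 | 6
23 | 10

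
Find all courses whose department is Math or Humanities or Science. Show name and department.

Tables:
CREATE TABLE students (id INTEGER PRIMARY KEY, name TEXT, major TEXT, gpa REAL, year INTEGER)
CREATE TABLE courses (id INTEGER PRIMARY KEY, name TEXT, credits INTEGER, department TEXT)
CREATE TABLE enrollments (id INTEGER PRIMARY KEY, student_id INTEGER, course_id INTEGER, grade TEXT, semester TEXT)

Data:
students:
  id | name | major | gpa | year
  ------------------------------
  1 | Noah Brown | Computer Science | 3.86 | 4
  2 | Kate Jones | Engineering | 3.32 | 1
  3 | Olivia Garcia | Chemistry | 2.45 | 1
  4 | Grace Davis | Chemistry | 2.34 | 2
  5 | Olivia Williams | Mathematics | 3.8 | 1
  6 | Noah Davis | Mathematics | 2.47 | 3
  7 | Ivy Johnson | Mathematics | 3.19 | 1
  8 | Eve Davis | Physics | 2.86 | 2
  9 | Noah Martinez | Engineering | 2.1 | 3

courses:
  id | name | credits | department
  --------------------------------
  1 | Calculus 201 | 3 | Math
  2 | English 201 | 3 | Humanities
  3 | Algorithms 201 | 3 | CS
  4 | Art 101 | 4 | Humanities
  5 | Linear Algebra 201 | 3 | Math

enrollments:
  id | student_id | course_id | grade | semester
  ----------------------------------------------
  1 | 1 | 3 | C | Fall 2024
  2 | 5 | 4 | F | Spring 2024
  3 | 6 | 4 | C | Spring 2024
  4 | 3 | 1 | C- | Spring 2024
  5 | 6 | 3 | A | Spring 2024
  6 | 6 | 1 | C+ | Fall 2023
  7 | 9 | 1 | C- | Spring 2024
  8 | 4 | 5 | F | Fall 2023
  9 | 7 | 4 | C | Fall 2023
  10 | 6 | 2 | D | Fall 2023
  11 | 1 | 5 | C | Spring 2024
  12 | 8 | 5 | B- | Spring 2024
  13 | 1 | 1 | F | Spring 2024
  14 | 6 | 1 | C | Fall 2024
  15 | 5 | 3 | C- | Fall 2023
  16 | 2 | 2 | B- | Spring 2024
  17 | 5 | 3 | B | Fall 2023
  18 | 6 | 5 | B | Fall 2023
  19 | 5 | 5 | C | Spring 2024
SELECT name, department FROM courses WHERE department IN ('Math', 'Humanities', 'Science')

Execution result:
name | department
Calculus 201 | Math
English 201 | Humanities
Art 101 | Humanities
Linear Algebra 201 | Math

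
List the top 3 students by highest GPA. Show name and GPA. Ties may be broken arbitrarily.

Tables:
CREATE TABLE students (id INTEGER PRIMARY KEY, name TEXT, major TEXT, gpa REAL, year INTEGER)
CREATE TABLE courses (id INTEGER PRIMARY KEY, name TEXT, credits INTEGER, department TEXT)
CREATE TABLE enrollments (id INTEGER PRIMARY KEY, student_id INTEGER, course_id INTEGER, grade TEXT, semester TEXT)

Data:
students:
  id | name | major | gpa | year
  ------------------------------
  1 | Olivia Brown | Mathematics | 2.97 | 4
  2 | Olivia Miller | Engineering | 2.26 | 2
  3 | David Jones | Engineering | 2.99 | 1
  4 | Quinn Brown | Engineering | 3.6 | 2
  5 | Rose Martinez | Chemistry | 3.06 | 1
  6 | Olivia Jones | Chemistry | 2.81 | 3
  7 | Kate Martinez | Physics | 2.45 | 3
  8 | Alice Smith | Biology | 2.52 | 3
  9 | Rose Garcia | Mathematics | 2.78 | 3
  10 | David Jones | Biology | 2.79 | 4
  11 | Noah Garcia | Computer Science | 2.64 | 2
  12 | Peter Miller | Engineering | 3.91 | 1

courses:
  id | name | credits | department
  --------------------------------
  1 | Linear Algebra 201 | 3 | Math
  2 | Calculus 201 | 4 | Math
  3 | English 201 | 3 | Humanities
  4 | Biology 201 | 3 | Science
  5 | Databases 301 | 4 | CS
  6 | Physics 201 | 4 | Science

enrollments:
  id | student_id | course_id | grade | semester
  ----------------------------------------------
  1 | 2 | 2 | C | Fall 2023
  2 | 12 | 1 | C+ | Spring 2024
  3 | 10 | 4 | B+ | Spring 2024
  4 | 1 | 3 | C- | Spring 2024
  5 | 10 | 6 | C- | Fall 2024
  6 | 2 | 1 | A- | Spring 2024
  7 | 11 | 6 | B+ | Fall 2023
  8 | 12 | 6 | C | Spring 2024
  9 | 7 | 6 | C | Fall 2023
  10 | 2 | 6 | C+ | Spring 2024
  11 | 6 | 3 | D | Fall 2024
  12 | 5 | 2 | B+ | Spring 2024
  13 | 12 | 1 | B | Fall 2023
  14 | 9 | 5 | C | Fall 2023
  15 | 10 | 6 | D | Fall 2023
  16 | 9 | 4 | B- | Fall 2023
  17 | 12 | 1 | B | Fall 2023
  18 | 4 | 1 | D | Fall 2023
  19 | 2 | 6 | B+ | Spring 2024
SELECT name, gpa FROM students ORDER BY gpa DESC LIMIT 3

Execution result:
name | gpa
Peter Miller | 3.91
Quinn Brown | 3.60
Rose Martinez | 3.06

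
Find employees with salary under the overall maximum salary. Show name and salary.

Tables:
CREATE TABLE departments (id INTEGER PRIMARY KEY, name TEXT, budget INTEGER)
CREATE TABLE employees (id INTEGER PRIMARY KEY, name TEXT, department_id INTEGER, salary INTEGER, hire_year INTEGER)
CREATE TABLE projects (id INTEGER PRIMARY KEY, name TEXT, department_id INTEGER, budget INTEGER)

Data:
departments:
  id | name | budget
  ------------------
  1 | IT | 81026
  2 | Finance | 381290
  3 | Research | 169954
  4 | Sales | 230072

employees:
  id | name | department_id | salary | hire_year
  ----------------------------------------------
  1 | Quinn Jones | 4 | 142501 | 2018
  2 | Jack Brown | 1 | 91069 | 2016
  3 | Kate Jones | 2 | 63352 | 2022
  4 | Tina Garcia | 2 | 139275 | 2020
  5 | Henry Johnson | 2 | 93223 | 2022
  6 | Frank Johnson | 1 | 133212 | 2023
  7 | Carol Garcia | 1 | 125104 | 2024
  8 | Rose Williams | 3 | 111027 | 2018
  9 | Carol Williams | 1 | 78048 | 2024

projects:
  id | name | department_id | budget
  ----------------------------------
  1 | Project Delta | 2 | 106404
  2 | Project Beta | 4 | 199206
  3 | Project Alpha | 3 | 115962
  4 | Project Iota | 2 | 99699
SELECT name, salary FROM employees WHERE salary < (SELECT MAX(salary) FROM employees)

Execution result:
name | salary
Jack Brown | 91069
Kate Jones | 63352
Tina Garcia | 139275
Henry Johnson | 93223
Frank Johnson | 133212
Carol Garcia | 125104
Rose Williams | 111027
Carol Williams | 78048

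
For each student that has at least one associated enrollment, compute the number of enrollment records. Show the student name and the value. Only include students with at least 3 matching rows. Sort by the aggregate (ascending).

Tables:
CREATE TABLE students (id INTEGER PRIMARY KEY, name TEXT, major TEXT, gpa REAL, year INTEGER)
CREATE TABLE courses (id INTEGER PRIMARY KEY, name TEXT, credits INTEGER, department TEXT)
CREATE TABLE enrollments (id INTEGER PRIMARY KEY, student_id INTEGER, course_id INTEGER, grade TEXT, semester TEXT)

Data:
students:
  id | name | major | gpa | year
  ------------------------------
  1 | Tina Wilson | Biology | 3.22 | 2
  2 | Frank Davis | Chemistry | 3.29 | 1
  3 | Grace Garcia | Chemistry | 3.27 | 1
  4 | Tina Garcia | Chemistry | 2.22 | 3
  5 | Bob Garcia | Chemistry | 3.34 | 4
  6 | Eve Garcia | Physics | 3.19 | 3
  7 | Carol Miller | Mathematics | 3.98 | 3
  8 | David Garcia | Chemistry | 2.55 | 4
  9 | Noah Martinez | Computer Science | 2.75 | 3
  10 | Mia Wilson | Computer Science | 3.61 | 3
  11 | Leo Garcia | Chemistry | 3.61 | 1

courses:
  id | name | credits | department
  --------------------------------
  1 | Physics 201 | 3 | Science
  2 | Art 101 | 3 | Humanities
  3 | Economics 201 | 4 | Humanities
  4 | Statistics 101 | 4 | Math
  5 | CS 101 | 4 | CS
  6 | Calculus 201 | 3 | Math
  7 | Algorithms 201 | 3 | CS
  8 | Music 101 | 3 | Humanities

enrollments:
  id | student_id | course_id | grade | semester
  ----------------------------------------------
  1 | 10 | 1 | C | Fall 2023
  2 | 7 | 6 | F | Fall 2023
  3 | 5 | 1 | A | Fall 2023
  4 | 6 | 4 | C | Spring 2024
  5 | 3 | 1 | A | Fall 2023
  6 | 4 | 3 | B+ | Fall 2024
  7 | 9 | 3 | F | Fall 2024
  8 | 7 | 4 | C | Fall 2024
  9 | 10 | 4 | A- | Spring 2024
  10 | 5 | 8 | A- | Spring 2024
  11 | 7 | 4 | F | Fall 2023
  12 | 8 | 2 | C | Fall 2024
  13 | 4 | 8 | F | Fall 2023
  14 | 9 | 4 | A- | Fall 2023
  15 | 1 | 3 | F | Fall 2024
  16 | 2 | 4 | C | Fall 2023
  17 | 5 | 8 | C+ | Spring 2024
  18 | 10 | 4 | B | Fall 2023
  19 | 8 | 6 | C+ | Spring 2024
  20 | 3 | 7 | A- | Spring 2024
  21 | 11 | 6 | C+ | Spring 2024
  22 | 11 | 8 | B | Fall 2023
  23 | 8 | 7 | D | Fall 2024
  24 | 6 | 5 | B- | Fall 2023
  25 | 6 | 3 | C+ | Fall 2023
SELECT p.name, COUNT(*) AS n FROM enrollments c JOIN students p ON c.student_id = p.id GROUP BY p.id, p.name HAVING COUNT(*) >= 3 ORDER BY n ASC

Execution result:
name | n
Bob Garcia | 3
Eve Garcia | 3
Carol Miller | 3
David Garcia | 3
Mia Wilson | 3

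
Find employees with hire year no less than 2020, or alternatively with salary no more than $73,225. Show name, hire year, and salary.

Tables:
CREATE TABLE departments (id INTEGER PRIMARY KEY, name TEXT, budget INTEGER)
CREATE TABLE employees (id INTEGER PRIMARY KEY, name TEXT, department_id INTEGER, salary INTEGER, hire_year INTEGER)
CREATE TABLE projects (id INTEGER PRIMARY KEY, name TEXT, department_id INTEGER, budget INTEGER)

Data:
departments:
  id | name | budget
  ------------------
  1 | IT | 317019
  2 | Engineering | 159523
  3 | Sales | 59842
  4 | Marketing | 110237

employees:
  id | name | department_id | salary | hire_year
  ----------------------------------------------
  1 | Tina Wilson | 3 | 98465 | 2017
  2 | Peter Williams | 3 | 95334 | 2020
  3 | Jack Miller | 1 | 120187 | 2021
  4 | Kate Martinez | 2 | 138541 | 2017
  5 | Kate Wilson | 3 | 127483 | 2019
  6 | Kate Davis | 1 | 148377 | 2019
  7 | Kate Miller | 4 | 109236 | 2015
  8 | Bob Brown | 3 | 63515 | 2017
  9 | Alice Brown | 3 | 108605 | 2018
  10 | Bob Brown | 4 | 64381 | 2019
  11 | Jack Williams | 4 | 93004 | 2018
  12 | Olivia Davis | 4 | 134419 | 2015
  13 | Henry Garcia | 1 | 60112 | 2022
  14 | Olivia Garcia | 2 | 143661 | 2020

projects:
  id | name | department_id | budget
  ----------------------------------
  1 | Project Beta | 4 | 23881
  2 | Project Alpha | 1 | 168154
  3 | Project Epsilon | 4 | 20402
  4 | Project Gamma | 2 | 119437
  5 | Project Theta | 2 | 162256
SELECT name, hire_year, salary FROM employees WHERE hire_year >= 2020 OR salary <= 73225

Execution result:
name | hire_year | salary
Peter Williams | 2020 | 95334
Jack Miller | 2021 | 120187
Bob Brown | 2017 | 63515
Bob Brown | 2019 | 64381
Henry Garcia | 2022 | 60112
Olivia Garcia | 2020 | 143661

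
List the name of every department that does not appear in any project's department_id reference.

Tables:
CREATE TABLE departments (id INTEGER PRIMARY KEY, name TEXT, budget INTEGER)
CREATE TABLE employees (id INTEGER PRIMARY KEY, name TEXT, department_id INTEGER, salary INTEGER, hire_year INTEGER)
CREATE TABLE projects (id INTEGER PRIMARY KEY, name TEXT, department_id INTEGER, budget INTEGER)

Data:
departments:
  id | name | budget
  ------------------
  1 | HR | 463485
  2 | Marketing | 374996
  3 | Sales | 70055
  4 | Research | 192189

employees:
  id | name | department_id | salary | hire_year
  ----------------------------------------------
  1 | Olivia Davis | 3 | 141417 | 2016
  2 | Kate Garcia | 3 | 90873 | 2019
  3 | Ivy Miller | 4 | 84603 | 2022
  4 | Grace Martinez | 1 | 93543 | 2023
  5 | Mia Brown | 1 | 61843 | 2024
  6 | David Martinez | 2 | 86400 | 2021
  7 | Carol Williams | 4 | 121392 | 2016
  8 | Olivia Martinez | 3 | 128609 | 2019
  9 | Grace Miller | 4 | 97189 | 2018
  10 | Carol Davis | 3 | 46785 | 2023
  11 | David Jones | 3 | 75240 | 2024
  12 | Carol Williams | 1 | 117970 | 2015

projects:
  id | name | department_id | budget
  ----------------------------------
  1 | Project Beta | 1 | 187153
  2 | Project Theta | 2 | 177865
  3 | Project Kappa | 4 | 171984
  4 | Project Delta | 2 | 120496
SELECT p.name FROM departments p LEFT JOIN projects c ON c.department_id = p.id WHERE c.id IS NULL

Execution result:
Sales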